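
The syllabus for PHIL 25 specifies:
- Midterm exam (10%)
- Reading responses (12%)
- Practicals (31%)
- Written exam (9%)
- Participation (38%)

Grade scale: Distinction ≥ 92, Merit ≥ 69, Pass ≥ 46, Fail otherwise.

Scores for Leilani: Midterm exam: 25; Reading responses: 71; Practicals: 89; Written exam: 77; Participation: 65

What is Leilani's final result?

Weighted total:
  Midterm exam 25 × 0.1 = 2.5
  Reading responses 71 × 0.12 = 8.52
  Practicals 89 × 0.31 = 27.59
  Written exam 77 × 0.09 = 6.93
  Participation 65 × 0.38 = 24.7
Sum = 70.24
70.24 is ≥ 69 and < 92 → Merit

Merit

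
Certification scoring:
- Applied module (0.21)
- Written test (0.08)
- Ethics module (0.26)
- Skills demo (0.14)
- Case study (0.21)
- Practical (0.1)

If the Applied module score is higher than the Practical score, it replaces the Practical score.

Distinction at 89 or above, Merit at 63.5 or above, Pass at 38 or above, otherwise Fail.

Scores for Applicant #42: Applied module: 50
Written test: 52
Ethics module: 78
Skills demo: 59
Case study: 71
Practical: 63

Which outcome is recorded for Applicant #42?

Merit

Applied module (50) ≤ Practical (63), so Practical stays at 63.
Weighted total:
  Applied module 50 × 0.21 = 10.5
  Written test 52 × 0.08 = 4.16
  Ethics module 78 × 0.26 = 20.28
  Skills demo 59 × 0.14 = 8.26
  Case study 71 × 0.21 = 14.91
  Practical 63 × 0.1 = 6.3
Sum = 64.41
64.41 is ≥ 63.5 and < 89 → Merit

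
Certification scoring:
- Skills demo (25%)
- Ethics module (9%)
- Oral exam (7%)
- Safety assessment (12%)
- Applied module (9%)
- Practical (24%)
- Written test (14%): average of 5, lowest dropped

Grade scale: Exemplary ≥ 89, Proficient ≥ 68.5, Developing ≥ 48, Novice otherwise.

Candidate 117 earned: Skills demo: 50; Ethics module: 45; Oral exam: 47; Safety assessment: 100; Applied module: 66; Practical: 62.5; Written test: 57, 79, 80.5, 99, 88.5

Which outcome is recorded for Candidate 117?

Written test: drop 57 → average of remaining 4 = 347/4 = 86.75
Weighted total:
  Skills demo 50 × 0.25 = 12.5
  Ethics module 45 × 0.09 = 4.05
  Oral exam 47 × 0.07 = 3.29
  Safety assessment 100 × 0.12 = 12
  Applied module 66 × 0.09 = 5.94
  Practical 62.5 × 0.24 = 15
  Written test 86.75 × 0.14 = 12.145
Sum = 64.925
64.925 is ≥ 48 and < 68.5 → Developing

Developing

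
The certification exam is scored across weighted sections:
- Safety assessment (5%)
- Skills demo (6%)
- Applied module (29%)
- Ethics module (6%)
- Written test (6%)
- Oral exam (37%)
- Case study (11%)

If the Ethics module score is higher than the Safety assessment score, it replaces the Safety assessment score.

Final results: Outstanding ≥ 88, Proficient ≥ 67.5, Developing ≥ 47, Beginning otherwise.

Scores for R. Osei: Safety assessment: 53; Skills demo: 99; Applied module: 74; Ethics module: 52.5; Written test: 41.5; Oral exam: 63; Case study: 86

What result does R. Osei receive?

Ethics module (52.5) ≤ Safety assessment (53), so Safety assessment stays at 53.
Weighted total:
  Safety assessment 53 × 0.05 = 2.65
  Skills demo 99 × 0.06 = 5.94
  Applied module 74 × 0.29 = 21.46
  Ethics module 52.5 × 0.06 = 3.15
  Written test 41.5 × 0.06 = 2.49
  Oral exam 63 × 0.37 = 23.31
  Case study 86 × 0.11 = 9.46
Sum = 68.46
68.46 is ≥ 67.5 and < 88 → Proficient

Proficient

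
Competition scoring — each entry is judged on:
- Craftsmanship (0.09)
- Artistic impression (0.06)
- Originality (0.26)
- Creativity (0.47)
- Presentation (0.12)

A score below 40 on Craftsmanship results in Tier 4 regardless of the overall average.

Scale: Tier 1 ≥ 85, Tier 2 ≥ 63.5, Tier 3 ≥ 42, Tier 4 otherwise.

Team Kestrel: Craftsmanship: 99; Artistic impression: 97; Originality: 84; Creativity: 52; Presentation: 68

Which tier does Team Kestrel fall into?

Craftsmanship score 99 ≥ 40: minimum met.
Weighted total:
  Craftsmanship 99 × 0.09 = 8.91
  Artistic impression 97 × 0.06 = 5.82
  Originality 84 × 0.26 = 21.84
  Creativity 52 × 0.47 = 24.44
  Presentation 68 × 0.12 = 8.16
Sum = 69.17
69.17 is ≥ 63.5 and < 85 → Tier 2

Tier 2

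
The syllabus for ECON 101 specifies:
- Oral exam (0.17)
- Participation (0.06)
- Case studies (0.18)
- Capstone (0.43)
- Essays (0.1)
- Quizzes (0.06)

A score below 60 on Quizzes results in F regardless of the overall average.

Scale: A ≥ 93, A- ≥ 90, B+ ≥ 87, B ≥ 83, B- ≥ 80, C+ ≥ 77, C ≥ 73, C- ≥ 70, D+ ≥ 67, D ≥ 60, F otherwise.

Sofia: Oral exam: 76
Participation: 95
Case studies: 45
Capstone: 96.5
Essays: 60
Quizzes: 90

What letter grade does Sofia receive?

C+

Quizzes score 90 ≥ 60: minimum met.
Weighted total:
  Oral exam 76 × 0.17 = 12.92
  Participation 95 × 0.06 = 5.7
  Case studies 45 × 0.18 = 8.1
  Capstone 96.5 × 0.43 = 41.495
  Essays 60 × 0.1 = 6
  Quizzes 90 × 0.06 = 5.4
Sum = 79.615
79.615 is ≥ 77 and < 80 → C+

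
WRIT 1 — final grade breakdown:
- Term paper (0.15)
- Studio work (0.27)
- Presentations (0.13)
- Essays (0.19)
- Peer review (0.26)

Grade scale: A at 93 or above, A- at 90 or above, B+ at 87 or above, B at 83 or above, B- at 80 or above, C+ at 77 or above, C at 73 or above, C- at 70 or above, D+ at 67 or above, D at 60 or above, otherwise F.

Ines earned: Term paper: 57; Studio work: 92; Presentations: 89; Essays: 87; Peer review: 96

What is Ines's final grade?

B

Weighted total:
  Term paper 57 × 0.15 = 8.55
  Studio work 92 × 0.27 = 24.84
  Presentations 89 × 0.13 = 11.57
  Essays 87 × 0.19 = 16.53
  Peer review 96 × 0.26 = 24.96
Sum = 86.45
86.45 is ≥ 83 and < 87 → B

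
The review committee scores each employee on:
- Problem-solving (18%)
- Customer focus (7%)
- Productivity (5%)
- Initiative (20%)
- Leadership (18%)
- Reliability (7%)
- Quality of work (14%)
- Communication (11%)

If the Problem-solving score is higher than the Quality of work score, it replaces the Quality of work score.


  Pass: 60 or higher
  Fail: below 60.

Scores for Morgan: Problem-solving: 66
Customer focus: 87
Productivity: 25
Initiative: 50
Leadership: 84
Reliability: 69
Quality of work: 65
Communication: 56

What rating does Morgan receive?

Pass

Problem-solving (66) > Quality of work (65), so Quality of work counts as 66.
Weighted total:
  Problem-solving 66 × 0.18 = 11.88
  Customer focus 87 × 0.07 = 6.09
  Productivity 25 × 0.05 = 1.25
  Initiative 50 × 0.2 = 10
  Leadership 84 × 0.18 = 15.12
  Reliability 69 × 0.07 = 4.83
  Quality of work 66 × 0.14 = 9.24
  Communication 56 × 0.11 = 6.16
Sum = 64.57
64.57 ≥ 60 → Pass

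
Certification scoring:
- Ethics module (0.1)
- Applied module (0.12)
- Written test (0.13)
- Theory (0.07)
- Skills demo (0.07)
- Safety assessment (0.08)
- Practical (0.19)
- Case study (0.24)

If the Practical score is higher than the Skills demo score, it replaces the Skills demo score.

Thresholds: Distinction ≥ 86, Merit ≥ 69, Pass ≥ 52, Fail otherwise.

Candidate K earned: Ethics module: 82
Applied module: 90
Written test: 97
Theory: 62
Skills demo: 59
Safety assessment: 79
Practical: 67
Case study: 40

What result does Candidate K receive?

Practical (67) > Skills demo (59), so Skills demo counts as 67.
Weighted total:
  Ethics module 82 × 0.1 = 8.2
  Applied module 90 × 0.12 = 10.8
  Written test 97 × 0.13 = 12.61
  Theory 62 × 0.07 = 4.34
  Skills demo 67 × 0.07 = 4.69
  Safety assessment 79 × 0.08 = 6.32
  Practical 67 × 0.19 = 12.73
  Case study 40 × 0.24 = 9.6
Sum = 69.29
69.29 is ≥ 69 and < 86 → Merit

Merit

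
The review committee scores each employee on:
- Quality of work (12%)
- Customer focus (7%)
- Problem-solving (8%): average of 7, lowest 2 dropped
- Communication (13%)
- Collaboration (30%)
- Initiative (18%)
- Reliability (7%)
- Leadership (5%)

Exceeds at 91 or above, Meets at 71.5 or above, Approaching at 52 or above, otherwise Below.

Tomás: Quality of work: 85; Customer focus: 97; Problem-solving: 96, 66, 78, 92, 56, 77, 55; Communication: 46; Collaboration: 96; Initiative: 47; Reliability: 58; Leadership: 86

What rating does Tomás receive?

Meets

Problem-solving: drop 55, 56 → average of remaining 5 = 409/5 = 81.8
Weighted total:
  Quality of work 85 × 0.12 = 10.2
  Customer focus 97 × 0.07 = 6.79
  Problem-solving 81.8 × 0.08 = 6.544
  Communication 46 × 0.13 = 5.98
  Collaboration 96 × 0.3 = 28.8
  Initiative 47 × 0.18 = 8.46
  Reliability 58 × 0.07 = 4.06
  Leadership 86 × 0.05 = 4.3
Sum = 75.134
75.134 is ≥ 71.5 and < 91 → Meets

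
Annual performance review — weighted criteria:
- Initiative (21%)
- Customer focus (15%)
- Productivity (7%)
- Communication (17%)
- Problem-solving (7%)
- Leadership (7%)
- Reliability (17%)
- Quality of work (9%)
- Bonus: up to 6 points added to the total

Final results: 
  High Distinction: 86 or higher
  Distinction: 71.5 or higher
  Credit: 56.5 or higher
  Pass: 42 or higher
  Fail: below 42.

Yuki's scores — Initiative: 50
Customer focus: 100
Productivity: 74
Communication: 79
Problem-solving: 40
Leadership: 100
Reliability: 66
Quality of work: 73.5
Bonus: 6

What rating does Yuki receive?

Distinction

Weighted total:
  Initiative 50 × 0.21 = 10.5
  Customer focus 100 × 0.15 = 15
  Productivity 74 × 0.07 = 5.18
  Communication 79 × 0.17 = 13.43
  Problem-solving 40 × 0.07 = 2.8
  Leadership 100 × 0.07 = 7
  Reliability 66 × 0.17 = 11.22
  Quality of work 73.5 × 0.09 = 6.615
Sum = 71.745
Bonus: 71.745 + 6 = 77.745
77.745 is ≥ 71.5 and < 86 → Distinction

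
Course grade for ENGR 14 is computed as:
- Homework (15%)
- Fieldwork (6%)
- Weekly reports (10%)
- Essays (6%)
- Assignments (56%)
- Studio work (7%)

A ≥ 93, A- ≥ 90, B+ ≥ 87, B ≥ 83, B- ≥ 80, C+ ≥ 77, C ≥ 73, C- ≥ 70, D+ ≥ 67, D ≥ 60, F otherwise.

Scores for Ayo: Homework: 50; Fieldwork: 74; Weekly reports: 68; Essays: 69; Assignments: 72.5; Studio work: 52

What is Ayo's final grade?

D+

Weighted total:
  Homework 50 × 0.15 = 7.5
  Fieldwork 74 × 0.06 = 4.44
  Weekly reports 68 × 0.1 = 6.8
  Essays 69 × 0.06 = 4.14
  Assignments 72.5 × 0.56 = 40.6
  Studio work 52 × 0.07 = 3.64
Sum = 67.12
67.12 is ≥ 67 and < 70 → D+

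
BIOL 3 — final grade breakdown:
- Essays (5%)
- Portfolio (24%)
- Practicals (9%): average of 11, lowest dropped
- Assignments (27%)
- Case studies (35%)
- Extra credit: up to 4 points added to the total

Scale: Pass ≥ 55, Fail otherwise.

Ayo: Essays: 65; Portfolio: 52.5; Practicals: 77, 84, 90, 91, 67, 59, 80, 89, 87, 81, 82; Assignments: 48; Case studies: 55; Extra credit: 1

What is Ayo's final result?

Pass

Practicals: drop 59 → average of remaining 10 = 828/10 = 82.8
Weighted total:
  Essays 65 × 0.05 = 3.25
  Portfolio 52.5 × 0.24 = 12.6
  Practicals 82.8 × 0.09 = 7.452
  Assignments 48 × 0.27 = 12.96
  Case studies 55 × 0.35 = 19.25
Sum = 55.512
Extra credit: 55.512 + 1 = 56.512
56.512 ≥ 55 → Pass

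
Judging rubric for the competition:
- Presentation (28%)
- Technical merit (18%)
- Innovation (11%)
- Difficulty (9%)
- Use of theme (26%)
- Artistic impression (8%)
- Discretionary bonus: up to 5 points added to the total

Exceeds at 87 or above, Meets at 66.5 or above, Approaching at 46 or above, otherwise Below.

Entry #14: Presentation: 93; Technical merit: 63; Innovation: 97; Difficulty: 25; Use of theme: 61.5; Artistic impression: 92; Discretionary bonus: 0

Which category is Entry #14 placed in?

Meets

Weighted total:
  Presentation 93 × 0.28 = 26.04
  Technical merit 63 × 0.18 = 11.34
  Innovation 97 × 0.11 = 10.67
  Difficulty 25 × 0.09 = 2.25
  Use of theme 61.5 × 0.26 = 15.99
  Artistic impression 92 × 0.08 = 7.36
Sum = 73.65
Discretionary bonus: 73.65 + 0 = 73.65
73.65 is ≥ 66.5 and < 87 → Meets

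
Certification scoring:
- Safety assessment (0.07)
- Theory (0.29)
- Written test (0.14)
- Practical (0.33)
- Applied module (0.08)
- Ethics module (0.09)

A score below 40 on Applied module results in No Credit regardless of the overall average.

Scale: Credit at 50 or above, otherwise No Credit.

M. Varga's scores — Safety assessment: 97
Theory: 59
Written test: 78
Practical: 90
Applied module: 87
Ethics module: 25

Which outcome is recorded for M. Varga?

Credit

Applied module score 87 ≥ 40: minimum met.
Weighted total:
  Safety assessment 97 × 0.07 = 6.79
  Theory 59 × 0.29 = 17.11
  Written test 78 × 0.14 = 10.92
  Practical 90 × 0.33 = 29.7
  Applied module 87 × 0.08 = 6.96
  Ethics module 25 × 0.09 = 2.25
Sum = 73.73
73.73 ≥ 50 → Credit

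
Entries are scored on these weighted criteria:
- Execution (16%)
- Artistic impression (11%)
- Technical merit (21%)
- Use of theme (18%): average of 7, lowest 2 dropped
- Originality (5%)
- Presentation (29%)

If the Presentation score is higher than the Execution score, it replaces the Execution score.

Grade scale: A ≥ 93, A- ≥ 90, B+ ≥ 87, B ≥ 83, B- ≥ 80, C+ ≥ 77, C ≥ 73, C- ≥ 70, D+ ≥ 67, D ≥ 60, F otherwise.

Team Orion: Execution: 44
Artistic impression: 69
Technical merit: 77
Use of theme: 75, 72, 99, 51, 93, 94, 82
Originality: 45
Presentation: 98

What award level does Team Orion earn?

Use of theme: drop 51, 72 → average of remaining 5 = 443/5 = 88.6
Presentation (98) > Execution (44), so Execution counts as 98.
Weighted total:
  Execution 98 × 0.16 = 15.68
  Artistic impression 69 × 0.11 = 7.59
  Technical merit 77 × 0.21 = 16.17
  Use of theme 88.6 × 0.18 = 15.948
  Originality 45 × 0.05 = 2.25
  Presentation 98 × 0.29 = 28.42
Sum = 86.058
86.058 is ≥ 83 and < 87 → B

B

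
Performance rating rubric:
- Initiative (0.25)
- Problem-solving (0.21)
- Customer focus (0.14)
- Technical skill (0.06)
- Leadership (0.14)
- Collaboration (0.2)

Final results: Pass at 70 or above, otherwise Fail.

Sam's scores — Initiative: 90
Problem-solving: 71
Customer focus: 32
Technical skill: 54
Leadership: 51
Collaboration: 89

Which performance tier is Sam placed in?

Weighted total:
  Initiative 90 × 0.25 = 22.5
  Problem-solving 71 × 0.21 = 14.91
  Customer focus 32 × 0.14 = 4.48
  Technical skill 54 × 0.06 = 3.24
  Leadership 51 × 0.14 = 7.14
  Collaboration 89 × 0.2 = 17.8
Sum = 70.07
70.07 ≥ 70 → Pass

Pass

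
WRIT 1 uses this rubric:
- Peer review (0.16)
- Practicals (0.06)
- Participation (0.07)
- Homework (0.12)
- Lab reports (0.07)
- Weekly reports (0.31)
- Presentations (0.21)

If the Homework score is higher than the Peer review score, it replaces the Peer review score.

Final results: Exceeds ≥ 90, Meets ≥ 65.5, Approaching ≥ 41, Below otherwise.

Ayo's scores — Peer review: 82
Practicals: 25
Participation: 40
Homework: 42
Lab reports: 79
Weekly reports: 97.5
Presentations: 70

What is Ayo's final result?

Homework (42) ≤ Peer review (82), so Peer review stays at 82.
Weighted total:
  Peer review 82 × 0.16 = 13.12
  Practicals 25 × 0.06 = 1.5
  Participation 40 × 0.07 = 2.8
  Homework 42 × 0.12 = 5.04
  Lab reports 79 × 0.07 = 5.53
  Weekly reports 97.5 × 0.31 = 30.225
  Presentations 70 × 0.21 = 14.7
Sum = 72.915
72.915 is ≥ 65.5 and < 90 → Meets

Meets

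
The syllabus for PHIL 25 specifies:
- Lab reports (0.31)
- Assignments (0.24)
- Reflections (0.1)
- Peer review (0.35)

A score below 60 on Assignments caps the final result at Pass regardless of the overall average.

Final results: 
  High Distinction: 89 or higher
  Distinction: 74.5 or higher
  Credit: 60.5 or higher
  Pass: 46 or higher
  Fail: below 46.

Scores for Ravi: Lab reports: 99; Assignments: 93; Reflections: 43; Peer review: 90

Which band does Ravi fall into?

Assignments score 93 ≥ 60: minimum met.
Weighted total:
  Lab reports 99 × 0.31 = 30.69
  Assignments 93 × 0.24 = 22.32
  Reflections 43 × 0.1 = 4.3
  Peer review 90 × 0.35 = 31.5
Sum = 88.81
88.81 is ≥ 74.5 and < 89 → Distinction

Distinction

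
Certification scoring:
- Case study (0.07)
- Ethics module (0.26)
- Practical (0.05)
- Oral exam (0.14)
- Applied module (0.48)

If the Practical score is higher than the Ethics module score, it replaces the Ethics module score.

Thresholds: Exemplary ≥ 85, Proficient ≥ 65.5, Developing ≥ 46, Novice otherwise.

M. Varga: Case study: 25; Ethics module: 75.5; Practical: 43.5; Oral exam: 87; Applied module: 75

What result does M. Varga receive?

Proficient

Practical (43.5) ≤ Ethics module (75.5), so Ethics module stays at 75.5.
Weighted total:
  Case study 25 × 0.07 = 1.75
  Ethics module 75.5 × 0.26 = 19.63
  Practical 43.5 × 0.05 = 2.175
  Oral exam 87 × 0.14 = 12.18
  Applied module 75 × 0.48 = 36
Sum = 71.735
71.735 is ≥ 65.5 and < 85 → Proficient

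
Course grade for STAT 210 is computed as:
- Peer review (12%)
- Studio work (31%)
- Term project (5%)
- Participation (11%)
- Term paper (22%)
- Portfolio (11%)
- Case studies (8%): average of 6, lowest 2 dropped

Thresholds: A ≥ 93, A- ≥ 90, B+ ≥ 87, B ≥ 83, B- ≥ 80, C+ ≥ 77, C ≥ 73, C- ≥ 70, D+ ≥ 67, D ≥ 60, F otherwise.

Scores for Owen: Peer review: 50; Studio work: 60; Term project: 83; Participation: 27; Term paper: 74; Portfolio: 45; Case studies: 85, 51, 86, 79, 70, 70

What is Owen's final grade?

F

Case studies: drop 51, 70 → average of remaining 4 = 320/4 = 80
Weighted total:
  Peer review 50 × 0.12 = 6
  Studio work 60 × 0.31 = 18.6
  Term project 83 × 0.05 = 4.15
  Participation 27 × 0.11 = 2.97
  Term paper 74 × 0.22 = 16.28
  Portfolio 45 × 0.11 = 4.95
  Case studies 80 × 0.08 = 6.4
Sum = 59.35
59.35 < 60 → F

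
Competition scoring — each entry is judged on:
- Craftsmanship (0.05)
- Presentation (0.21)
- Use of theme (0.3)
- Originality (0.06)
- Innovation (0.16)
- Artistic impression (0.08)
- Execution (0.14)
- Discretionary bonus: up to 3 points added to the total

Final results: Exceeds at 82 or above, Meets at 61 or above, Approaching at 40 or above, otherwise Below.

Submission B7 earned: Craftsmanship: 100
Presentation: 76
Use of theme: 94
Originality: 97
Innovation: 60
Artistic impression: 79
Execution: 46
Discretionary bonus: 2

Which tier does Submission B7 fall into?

Meets

Weighted total:
  Craftsmanship 100 × 0.05 = 5
  Presentation 76 × 0.21 = 15.96
  Use of theme 94 × 0.3 = 28.2
  Originality 97 × 0.06 = 5.82
  Innovation 60 × 0.16 = 9.6
  Artistic impression 79 × 0.08 = 6.32
  Execution 46 × 0.14 = 6.44
Sum = 77.34
Discretionary bonus: 77.34 + 2 = 79.34
79.34 is ≥ 61 and < 82 → Meets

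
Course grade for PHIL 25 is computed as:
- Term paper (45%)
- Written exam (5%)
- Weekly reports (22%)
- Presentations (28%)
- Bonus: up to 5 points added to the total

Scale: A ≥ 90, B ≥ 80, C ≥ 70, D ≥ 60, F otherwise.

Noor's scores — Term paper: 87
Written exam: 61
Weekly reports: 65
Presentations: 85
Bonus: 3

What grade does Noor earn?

B

Weighted total:
  Term paper 87 × 0.45 = 39.15
  Written exam 61 × 0.05 = 3.05
  Weekly reports 65 × 0.22 = 14.3
  Presentations 85 × 0.28 = 23.8
Sum = 80.3
Bonus: 80.3 + 3 = 83.3
83.3 is ≥ 80 and < 90 → B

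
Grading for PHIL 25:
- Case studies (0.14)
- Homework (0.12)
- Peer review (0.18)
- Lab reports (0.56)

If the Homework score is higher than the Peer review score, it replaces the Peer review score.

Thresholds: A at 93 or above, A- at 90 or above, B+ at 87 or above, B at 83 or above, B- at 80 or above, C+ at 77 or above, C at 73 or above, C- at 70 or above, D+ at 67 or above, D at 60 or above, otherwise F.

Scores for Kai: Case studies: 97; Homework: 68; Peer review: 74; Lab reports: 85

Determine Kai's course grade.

Homework (68) ≤ Peer review (74), so Peer review stays at 74.
Weighted total:
  Case studies 97 × 0.14 = 13.58
  Homework 68 × 0.12 = 8.16
  Peer review 74 × 0.18 = 13.32
  Lab reports 85 × 0.56 = 47.6
Sum = 82.66
82.66 is ≥ 80 and < 83 → B-

B-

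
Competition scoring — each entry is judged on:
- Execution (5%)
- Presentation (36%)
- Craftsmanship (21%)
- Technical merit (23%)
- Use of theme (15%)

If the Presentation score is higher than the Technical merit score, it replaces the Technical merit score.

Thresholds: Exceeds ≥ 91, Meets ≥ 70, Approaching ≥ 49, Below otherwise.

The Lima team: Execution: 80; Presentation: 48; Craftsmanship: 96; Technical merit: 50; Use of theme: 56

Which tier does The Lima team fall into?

Approaching

Presentation (48) ≤ Technical merit (50), so Technical merit stays at 50.
Weighted total:
  Execution 80 × 0.05 = 4
  Presentation 48 × 0.36 = 17.28
  Craftsmanship 96 × 0.21 = 20.16
  Technical merit 50 × 0.23 = 11.5
  Use of theme 56 × 0.15 = 8.4
Sum = 61.34
61.34 is ≥ 49 and < 70 → Approaching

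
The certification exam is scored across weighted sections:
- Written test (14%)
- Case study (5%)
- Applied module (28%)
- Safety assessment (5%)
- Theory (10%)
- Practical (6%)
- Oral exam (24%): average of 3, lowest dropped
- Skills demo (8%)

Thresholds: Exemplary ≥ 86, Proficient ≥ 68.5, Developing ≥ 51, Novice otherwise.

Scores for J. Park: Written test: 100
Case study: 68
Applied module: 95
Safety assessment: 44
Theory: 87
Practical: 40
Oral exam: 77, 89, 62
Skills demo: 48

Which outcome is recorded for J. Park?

Proficient

Oral exam: drop 62 → average of remaining 2 = 166/2 = 83
Weighted total:
  Written test 100 × 0.14 = 14
  Case study 68 × 0.05 = 3.4
  Applied module 95 × 0.28 = 26.6
  Safety assessment 44 × 0.05 = 2.2
  Theory 87 × 0.1 = 8.7
  Practical 40 × 0.06 = 2.4
  Oral exam 83 × 0.24 = 19.92
  Skills demo 48 × 0.08 = 3.84
Sum = 81.06
81.06 is ≥ 68.5 and < 86 → Proficient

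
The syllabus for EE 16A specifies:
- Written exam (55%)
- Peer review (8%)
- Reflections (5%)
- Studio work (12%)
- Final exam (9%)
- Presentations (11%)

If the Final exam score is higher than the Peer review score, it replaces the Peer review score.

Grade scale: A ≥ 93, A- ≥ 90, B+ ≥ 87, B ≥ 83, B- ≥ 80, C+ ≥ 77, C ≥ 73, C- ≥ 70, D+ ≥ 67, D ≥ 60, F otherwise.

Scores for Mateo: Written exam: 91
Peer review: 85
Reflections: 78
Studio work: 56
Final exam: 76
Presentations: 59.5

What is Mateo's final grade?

Final exam (76) ≤ Peer review (85), so Peer review stays at 85.
Weighted total:
  Written exam 91 × 0.55 = 50.05
  Peer review 85 × 0.08 = 6.8
  Reflections 78 × 0.05 = 3.9
  Studio work 56 × 0.12 = 6.72
  Final exam 76 × 0.09 = 6.84
  Presentations 59.5 × 0.11 = 6.545
Sum = 80.855
80.855 is ≥ 80 and < 83 → B-

B-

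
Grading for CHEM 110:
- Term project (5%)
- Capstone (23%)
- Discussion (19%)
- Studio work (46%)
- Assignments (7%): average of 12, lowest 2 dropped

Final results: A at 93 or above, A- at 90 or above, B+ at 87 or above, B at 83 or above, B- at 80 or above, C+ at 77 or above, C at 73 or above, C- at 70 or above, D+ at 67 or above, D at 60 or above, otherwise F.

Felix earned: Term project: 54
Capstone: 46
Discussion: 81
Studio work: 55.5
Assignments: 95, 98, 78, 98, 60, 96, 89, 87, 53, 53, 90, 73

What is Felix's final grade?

Assignments: drop 53, 53 → average of remaining 10 = 864/10 = 86.4
Weighted total:
  Term project 54 × 0.05 = 2.7
  Capstone 46 × 0.23 = 10.58
  Discussion 81 × 0.19 = 15.39
  Studio work 55.5 × 0.46 = 25.53
  Assignments 86.4 × 0.07 = 6.048
Sum = 60.248
60.248 is ≥ 60 and < 67 → D

D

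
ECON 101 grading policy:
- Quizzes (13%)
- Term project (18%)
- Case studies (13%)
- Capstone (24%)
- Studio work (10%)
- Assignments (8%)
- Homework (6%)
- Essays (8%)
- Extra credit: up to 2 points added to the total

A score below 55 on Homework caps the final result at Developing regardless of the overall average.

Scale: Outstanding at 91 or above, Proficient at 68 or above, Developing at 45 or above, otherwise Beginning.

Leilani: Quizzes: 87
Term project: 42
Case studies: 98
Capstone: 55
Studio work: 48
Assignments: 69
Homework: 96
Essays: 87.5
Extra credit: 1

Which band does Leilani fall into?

Homework score 96 ≥ 55: minimum met.
Weighted total:
  Quizzes 87 × 0.13 = 11.31
  Term project 42 × 0.18 = 7.56
  Case studies 98 × 0.13 = 12.74
  Capstone 55 × 0.24 = 13.2
  Studio work 48 × 0.1 = 4.8
  Assignments 69 × 0.08 = 5.52
  Homework 96 × 0.06 = 5.76
  Essays 87.5 × 0.08 = 7
Sum = 67.89
Extra credit: 67.89 + 1 = 68.89
68.89 is ≥ 68 and < 91 → Proficient

Proficient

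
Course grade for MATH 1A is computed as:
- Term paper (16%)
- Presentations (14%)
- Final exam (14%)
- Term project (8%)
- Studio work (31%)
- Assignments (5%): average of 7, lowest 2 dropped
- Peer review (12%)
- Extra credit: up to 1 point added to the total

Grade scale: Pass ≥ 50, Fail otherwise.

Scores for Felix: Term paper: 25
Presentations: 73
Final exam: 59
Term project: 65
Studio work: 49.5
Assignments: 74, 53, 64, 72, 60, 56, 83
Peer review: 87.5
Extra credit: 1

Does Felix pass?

Pass

Assignments: drop 53, 56 → average of remaining 5 = 353/5 = 70.6
Weighted total:
  Term paper 25 × 0.16 = 4
  Presentations 73 × 0.14 = 10.22
  Final exam 59 × 0.14 = 8.26
  Term project 65 × 0.08 = 5.2
  Studio work 49.5 × 0.31 = 15.345
  Assignments 70.6 × 0.05 = 3.53
  Peer review 87.5 × 0.12 = 10.5
Sum = 57.055
Extra credit: 57.055 + 1 = 58.055
58.055 ≥ 50 → Pass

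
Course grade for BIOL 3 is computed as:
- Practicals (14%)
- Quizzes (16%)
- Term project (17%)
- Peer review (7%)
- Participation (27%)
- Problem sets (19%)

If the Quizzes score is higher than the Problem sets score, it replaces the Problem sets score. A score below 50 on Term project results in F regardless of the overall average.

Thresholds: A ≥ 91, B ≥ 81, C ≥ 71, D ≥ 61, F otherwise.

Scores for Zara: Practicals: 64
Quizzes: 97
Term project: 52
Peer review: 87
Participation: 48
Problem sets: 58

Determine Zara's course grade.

Quizzes (97) > Problem sets (58), so Problem sets counts as 97.
Term project score 52 ≥ 50: minimum met.
Weighted total:
  Practicals 64 × 0.14 = 8.96
  Quizzes 97 × 0.16 = 15.52
  Term project 52 × 0.17 = 8.84
  Peer review 87 × 0.07 = 6.09
  Participation 48 × 0.27 = 12.96
  Problem sets 97 × 0.19 = 18.43
Sum = 70.8
70.8 is ≥ 61 and < 71 → D

D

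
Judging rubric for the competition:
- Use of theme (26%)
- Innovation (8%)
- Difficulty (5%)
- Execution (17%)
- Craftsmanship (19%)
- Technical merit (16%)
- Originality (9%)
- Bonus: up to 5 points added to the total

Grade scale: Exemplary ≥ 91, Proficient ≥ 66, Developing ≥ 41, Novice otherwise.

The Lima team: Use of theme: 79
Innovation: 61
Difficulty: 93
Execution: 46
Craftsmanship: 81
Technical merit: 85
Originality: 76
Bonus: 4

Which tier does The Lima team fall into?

Proficient

Weighted total:
  Use of theme 79 × 0.26 = 20.54
  Innovation 61 × 0.08 = 4.88
  Difficulty 93 × 0.05 = 4.65
  Execution 46 × 0.17 = 7.82
  Craftsmanship 81 × 0.19 = 15.39
  Technical merit 85 × 0.16 = 13.6
  Originality 76 × 0.09 = 6.84
Sum = 73.72
Bonus: 73.72 + 4 = 77.72
77.72 is ≥ 66 and < 91 → Proficient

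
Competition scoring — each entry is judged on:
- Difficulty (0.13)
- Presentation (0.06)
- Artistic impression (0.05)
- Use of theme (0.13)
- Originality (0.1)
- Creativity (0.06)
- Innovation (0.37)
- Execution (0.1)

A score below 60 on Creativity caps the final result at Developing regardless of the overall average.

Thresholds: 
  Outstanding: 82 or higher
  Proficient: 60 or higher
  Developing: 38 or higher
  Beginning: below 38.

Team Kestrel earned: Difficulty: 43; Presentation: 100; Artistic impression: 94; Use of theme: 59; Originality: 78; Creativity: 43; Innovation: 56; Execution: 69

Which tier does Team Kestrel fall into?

Developing

Creativity score 43 < 60: minimum not met.
Weighted total:
  Difficulty 43 × 0.13 = 5.59
  Presentation 100 × 0.06 = 6
  Artistic impression 94 × 0.05 = 4.7
  Use of theme 59 × 0.13 = 7.67
  Originality 78 × 0.1 = 7.8
  Creativity 43 × 0.06 = 2.58
  Innovation 56 × 0.37 = 20.72
  Execution 69 × 0.1 = 6.9
Sum = 61.96
61.96 would be Proficient; cap at Developing applies → Developing.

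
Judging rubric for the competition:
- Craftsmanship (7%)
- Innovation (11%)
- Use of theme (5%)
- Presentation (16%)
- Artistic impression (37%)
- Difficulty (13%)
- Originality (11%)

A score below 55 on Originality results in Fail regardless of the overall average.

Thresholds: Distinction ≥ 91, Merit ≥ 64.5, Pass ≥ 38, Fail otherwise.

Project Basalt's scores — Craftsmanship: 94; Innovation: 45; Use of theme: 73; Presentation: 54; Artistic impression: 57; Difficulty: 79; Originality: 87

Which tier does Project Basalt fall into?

Merit

Originality score 87 ≥ 55: minimum met.
Weighted total:
  Craftsmanship 94 × 0.07 = 6.58
  Innovation 45 × 0.11 = 4.95
  Use of theme 73 × 0.05 = 3.65
  Presentation 54 × 0.16 = 8.64
  Artistic impression 57 × 0.37 = 21.09
  Difficulty 79 × 0.13 = 10.27
  Originality 87 × 0.11 = 9.57
Sum = 64.75
64.75 is ≥ 64.5 and < 91 → Merit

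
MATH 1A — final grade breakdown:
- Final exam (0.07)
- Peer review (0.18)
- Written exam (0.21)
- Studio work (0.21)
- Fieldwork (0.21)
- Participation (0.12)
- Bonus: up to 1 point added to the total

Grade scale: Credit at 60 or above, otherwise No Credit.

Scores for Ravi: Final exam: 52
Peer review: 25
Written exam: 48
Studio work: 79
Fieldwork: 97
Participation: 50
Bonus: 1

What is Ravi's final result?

Credit

Weighted total:
  Final exam 52 × 0.07 = 3.64
  Peer review 25 × 0.18 = 4.5
  Written exam 48 × 0.21 = 10.08
  Studio work 79 × 0.21 = 16.59
  Fieldwork 97 × 0.21 = 20.37
  Participation 50 × 0.12 = 6
Sum = 61.18
Bonus: 61.18 + 1 = 62.18
62.18 ≥ 60 → Credit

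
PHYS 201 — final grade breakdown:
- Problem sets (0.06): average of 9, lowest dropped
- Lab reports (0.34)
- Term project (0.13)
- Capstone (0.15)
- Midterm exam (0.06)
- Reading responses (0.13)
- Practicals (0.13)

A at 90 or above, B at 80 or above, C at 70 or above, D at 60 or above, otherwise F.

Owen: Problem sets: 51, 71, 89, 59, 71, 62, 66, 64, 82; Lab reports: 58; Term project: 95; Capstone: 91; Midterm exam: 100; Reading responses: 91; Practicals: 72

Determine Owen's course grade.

Problem sets: drop 51 → average of remaining 8 = 564/8 = 70.5
Weighted total:
  Problem sets 70.5 × 0.06 = 4.23
  Lab reports 58 × 0.34 = 19.72
  Term project 95 × 0.13 = 12.35
  Capstone 91 × 0.15 = 13.65
  Midterm exam 100 × 0.06 = 6
  Reading responses 91 × 0.13 = 11.83
  Practicals 72 × 0.13 = 9.36
Sum = 77.14
77.14 is ≥ 70 and < 80 → C

C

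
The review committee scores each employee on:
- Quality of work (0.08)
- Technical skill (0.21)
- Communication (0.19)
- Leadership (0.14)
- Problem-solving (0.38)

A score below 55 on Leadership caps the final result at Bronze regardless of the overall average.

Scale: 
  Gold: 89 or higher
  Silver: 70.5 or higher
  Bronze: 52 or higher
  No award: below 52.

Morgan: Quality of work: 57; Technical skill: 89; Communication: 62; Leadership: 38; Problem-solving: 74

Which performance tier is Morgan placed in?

Bronze

Leadership score 38 < 55: minimum not met.
Weighted total:
  Quality of work 57 × 0.08 = 4.56
  Technical skill 89 × 0.21 = 18.69
  Communication 62 × 0.19 = 11.78
  Leadership 38 × 0.14 = 5.32
  Problem-solving 74 × 0.38 = 28.12
Sum = 68.47
68.47 would be Bronze; cap at Bronze applies → Bronze.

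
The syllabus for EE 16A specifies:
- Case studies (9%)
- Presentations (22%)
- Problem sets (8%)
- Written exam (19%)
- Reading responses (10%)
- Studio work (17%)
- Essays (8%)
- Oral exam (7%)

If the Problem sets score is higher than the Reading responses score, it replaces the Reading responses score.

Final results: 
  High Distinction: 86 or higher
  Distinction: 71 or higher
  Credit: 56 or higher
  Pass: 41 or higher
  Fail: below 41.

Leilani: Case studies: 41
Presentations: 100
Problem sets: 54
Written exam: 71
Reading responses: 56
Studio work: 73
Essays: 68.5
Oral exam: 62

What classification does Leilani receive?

Problem sets (54) ≤ Reading responses (56), so Reading responses stays at 56.
Weighted total:
  Case studies 41 × 0.09 = 3.69
  Presentations 100 × 0.22 = 22
  Problem sets 54 × 0.08 = 4.32
  Written exam 71 × 0.19 = 13.49
  Reading responses 56 × 0.1 = 5.6
  Studio work 73 × 0.17 = 12.41
  Essays 68.5 × 0.08 = 5.48
  Oral exam 62 × 0.07 = 4.34
Sum = 71.33
71.33 is ≥ 71 and < 86 → Distinction

Distinction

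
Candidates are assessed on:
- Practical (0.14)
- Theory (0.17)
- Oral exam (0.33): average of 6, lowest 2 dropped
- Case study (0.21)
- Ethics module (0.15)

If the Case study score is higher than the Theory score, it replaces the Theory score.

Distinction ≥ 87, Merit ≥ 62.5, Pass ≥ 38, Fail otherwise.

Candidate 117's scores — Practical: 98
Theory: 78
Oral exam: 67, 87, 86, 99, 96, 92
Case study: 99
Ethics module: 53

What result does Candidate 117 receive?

Distinction

Oral exam: drop 67, 86 → average of remaining 4 = 374/4 = 93.5
Case study (99) > Theory (78), so Theory counts as 99.
Weighted total:
  Practical 98 × 0.14 = 13.72
  Theory 99 × 0.17 = 16.83
  Oral exam 93.5 × 0.33 = 30.855
  Case study 99 × 0.21 = 20.79
  Ethics module 53 × 0.15 = 7.95
Sum = 90.145
90.145 ≥ 87 → Distinction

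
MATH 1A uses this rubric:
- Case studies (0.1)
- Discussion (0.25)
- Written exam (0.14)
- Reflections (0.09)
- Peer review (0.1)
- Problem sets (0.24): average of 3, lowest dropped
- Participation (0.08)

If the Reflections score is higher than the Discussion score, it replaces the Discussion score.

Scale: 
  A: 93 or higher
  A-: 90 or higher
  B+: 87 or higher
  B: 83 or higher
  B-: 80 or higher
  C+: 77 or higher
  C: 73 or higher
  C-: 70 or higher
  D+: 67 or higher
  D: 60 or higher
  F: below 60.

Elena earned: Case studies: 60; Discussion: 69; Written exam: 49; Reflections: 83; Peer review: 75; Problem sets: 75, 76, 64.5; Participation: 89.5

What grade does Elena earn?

Problem sets: drop 64.5 → average of remaining 2 = 151/2 = 75.5
Reflections (83) > Discussion (69), so Discussion counts as 83.
Weighted total:
  Case studies 60 × 0.1 = 6
  Discussion 83 × 0.25 = 20.75
  Written exam 49 × 0.14 = 6.86
  Reflections 83 × 0.09 = 7.47
  Peer review 75 × 0.1 = 7.5
  Problem sets 75.5 × 0.24 = 18.12
  Participation 89.5 × 0.08 = 7.16
Sum = 73.86
73.86 is ≥ 73 and < 77 → C

C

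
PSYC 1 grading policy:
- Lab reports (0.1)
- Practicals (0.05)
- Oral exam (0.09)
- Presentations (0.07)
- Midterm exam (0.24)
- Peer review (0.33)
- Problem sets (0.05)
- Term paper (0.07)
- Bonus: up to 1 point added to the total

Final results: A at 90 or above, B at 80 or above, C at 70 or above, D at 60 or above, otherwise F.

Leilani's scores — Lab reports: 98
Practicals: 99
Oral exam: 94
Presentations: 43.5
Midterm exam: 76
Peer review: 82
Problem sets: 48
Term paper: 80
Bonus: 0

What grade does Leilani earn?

Weighted total:
  Lab reports 98 × 0.1 = 9.8
  Practicals 99 × 0.05 = 4.95
  Oral exam 94 × 0.09 = 8.46
  Presentations 43.5 × 0.07 = 3.045
  Midterm exam 76 × 0.24 = 18.24
  Peer review 82 × 0.33 = 27.06
  Problem sets 48 × 0.05 = 2.4
  Term paper 80 × 0.07 = 5.6
Sum = 79.555
Bonus: 79.555 + 0 = 79.555
79.555 is ≥ 70 and < 80 → C

C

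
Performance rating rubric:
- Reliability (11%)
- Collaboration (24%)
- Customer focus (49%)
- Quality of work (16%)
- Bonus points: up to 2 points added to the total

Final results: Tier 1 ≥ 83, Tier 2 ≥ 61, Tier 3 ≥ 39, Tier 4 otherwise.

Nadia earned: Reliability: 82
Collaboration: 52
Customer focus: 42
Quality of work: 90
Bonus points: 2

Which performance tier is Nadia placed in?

Weighted total:
  Reliability 82 × 0.11 = 9.02
  Collaboration 52 × 0.24 = 12.48
  Customer focus 42 × 0.49 = 20.58
  Quality of work 90 × 0.16 = 14.4
Sum = 56.48
Bonus points: 56.48 + 2 = 58.48
58.48 is ≥ 39 and < 61 → Tier 3

Tier 3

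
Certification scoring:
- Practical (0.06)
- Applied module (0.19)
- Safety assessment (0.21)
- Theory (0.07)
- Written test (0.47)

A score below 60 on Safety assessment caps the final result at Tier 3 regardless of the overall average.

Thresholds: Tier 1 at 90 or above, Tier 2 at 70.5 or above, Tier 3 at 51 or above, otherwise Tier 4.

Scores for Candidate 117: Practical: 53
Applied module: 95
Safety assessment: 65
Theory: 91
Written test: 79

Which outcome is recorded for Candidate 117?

Safety assessment score 65 ≥ 60: minimum met.
Weighted total:
  Practical 53 × 0.06 = 3.18
  Applied module 95 × 0.19 = 18.05
  Safety assessment 65 × 0.21 = 13.65
  Theory 91 × 0.07 = 6.37
  Written test 79 × 0.47 = 37.13
Sum = 78.38
78.38 is ≥ 70.5 and < 90 → Tier 2

Tier 2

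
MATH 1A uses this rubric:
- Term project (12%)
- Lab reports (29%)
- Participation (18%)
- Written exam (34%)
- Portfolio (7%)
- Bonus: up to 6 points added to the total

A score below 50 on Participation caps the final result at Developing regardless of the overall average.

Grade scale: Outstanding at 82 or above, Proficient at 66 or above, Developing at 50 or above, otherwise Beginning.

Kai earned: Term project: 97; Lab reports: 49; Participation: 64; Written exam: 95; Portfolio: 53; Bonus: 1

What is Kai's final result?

Proficient

Participation score 64 ≥ 50: minimum met.
Weighted total:
  Term project 97 × 0.12 = 11.64
  Lab reports 49 × 0.29 = 14.21
  Participation 64 × 0.18 = 11.52
  Written exam 95 × 0.34 = 32.3
  Portfolio 53 × 0.07 = 3.71
Sum = 73.38
Bonus: 73.38 + 1 = 74.38
74.38 is ≥ 66 and < 82 → Proficient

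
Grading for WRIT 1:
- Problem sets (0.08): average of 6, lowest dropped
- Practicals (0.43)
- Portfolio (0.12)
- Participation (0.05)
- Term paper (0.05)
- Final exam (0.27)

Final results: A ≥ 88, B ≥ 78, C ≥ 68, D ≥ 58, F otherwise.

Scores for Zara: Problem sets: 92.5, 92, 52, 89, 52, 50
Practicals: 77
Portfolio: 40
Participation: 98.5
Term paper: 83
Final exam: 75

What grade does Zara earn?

C

Problem sets: drop 50 → average of remaining 5 = 377.5/5 = 75.5
Weighted total:
  Problem sets 75.5 × 0.08 = 6.04
  Practicals 77 × 0.43 = 33.11
  Portfolio 40 × 0.12 = 4.8
  Participation 98.5 × 0.05 = 4.925
  Term paper 83 × 0.05 = 4.15
  Final exam 75 × 0.27 = 20.25
Sum = 73.275
73.275 is ≥ 68 and < 78 → C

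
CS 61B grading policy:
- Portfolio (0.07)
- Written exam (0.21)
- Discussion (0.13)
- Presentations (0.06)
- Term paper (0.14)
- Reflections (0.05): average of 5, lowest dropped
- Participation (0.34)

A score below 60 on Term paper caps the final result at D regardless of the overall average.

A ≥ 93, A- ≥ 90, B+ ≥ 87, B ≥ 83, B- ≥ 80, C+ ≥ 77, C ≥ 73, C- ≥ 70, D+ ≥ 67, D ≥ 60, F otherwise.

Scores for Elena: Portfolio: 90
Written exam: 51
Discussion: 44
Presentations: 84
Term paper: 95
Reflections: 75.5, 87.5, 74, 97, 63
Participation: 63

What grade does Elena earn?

D

Reflections: drop 63 → average of remaining 4 = 334/4 = 83.5
Term paper score 95 ≥ 60: minimum met.
Weighted total:
  Portfolio 90 × 0.07 = 6.3
  Written exam 51 × 0.21 = 10.71
  Discussion 44 × 0.13 = 5.72
  Presentations 84 × 0.06 = 5.04
  Term paper 95 × 0.14 = 13.3
  Reflections 83.5 × 0.05 = 4.175
  Participation 63 × 0.34 = 21.42
Sum = 66.665
66.665 is ≥ 60 and < 67 → D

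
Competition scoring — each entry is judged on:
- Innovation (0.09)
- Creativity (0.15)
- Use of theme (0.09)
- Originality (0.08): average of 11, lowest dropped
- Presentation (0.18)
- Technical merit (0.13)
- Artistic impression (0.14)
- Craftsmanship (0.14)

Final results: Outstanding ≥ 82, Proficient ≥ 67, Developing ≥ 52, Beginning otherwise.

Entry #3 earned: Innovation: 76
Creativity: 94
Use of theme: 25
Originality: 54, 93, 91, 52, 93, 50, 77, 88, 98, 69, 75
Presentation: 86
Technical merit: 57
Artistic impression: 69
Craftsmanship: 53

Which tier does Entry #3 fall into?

Originality: drop 50 → average of remaining 10 = 790/10 = 79
Weighted total:
  Innovation 76 × 0.09 = 6.84
  Creativity 94 × 0.15 = 14.1
  Use of theme 25 × 0.09 = 2.25
  Originality 79 × 0.08 = 6.32
  Presentation 86 × 0.18 = 15.48
  Technical merit 57 × 0.13 = 7.41
  Artistic impression 69 × 0.14 = 9.66
  Craftsmanship 53 × 0.14 = 7.42
Sum = 69.48
69.48 is ≥ 67 and < 82 → Proficient

Proficient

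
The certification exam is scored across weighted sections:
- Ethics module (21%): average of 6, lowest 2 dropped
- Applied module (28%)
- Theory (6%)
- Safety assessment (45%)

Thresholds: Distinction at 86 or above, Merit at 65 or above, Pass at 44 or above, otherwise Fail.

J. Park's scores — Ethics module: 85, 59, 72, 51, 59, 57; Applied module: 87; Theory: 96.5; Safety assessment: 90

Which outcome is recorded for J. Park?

Ethics module: drop 51, 57 → average of remaining 4 = 275/4 = 68.75
Weighted total:
  Ethics module 68.75 × 0.21 = 14.4375
  Applied module 87 × 0.28 = 24.36
  Theory 96.5 × 0.06 = 5.79
  Safety assessment 90 × 0.45 = 40.5
Sum = 85.0875
85.0875 is ≥ 65 and < 86 → Merit

Merit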